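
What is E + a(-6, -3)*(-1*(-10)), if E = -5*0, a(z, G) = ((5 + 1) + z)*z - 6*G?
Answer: 180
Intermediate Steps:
a(z, G) = -6*G + z*(6 + z) (a(z, G) = (6 + z)*z - 6*G = z*(6 + z) - 6*G = -6*G + z*(6 + z))
E = 0
E + a(-6, -3)*(-1*(-10)) = 0 + ((-6)² - 6*(-3) + 6*(-6))*(-1*(-10)) = 0 + (36 + 18 - 36)*10 = 0 + 18*10 = 0 + 180 = 180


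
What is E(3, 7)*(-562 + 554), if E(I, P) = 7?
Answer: -56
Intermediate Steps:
E(3, 7)*(-562 + 554) = 7*(-562 + 554) = 7*(-8) = -56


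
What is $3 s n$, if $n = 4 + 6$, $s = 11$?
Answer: $330$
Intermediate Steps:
$n = 10$
$3 s n = 3 \cdot 11 \cdot 10 = 33 \cdot 10 = 330$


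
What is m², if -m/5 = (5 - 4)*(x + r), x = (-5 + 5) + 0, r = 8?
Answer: 1600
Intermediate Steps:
x = 0 (x = 0 + 0 = 0)
m = -40 (m = -5*(5 - 4)*(0 + 8) = -5*8 = -40)
m² = (-40)² = 1600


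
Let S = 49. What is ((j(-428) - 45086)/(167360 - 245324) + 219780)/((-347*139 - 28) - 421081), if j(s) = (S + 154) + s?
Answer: -17134973231/36591779688 ≈ -0.46827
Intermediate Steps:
j(s) = 203 + s (j(s) = (49 + 154) + s = 203 + s)
((j(-428) - 45086)/(167360 - 245324) + 219780)/((-347*139 - 28) - 421081) = (((203 - 428) - 45086)/(167360 - 245324) + 219780)/((-347*139 - 28) - 421081) = ((-225 - 45086)/(-77964) + 219780)/((-48233 - 28) - 421081) = (-45311*(-1/77964) + 219780)/(-48261 - 421081) = (45311/77964 + 219780)/(-469342) = (17134973231/77964)*(-1/469342) = -17134973231/36591779688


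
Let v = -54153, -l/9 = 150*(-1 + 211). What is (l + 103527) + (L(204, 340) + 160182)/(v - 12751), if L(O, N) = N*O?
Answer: -6020571567/33452 ≈ -1.7998e+5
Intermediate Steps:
l = -283500 (l = -1350*(-1 + 211) = -1350*210 = -9*31500 = -283500)
(l + 103527) + (L(204, 340) + 160182)/(v - 12751) = (-283500 + 103527) + (340*204 + 160182)/(-54153 - 12751) = -179973 + (69360 + 160182)/(-66904) = -179973 + 229542*(-1/66904) = -179973 - 114771/33452 = -6020571567/33452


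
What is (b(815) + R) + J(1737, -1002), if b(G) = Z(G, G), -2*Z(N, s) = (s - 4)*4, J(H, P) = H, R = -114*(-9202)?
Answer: 1049143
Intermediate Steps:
R = 1049028
Z(N, s) = 8 - 2*s (Z(N, s) = -(s - 4)*4/2 = -(-4 + s)*4/2 = -(-16 + 4*s)/2 = 8 - 2*s)
b(G) = 8 - 2*G
(b(815) + R) + J(1737, -1002) = ((8 - 2*815) + 1049028) + 1737 = ((8 - 1630) + 1049028) + 1737 = (-1622 + 1049028) + 1737 = 1047406 + 1737 = 1049143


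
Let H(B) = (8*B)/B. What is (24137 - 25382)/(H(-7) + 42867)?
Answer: -249/8575 ≈ -0.029038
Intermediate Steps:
H(B) = 8
(24137 - 25382)/(H(-7) + 42867) = (24137 - 25382)/(8 + 42867) = -1245/42875 = -1245*1/42875 = -249/8575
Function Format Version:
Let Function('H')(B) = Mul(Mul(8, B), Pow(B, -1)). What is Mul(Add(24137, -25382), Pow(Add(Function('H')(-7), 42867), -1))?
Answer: Rational(-249, 8575) ≈ -0.029038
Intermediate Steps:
Function('H')(B) = 8
Mul(Add(24137, -25382), Pow(Add(Function('H')(-7), 42867), -1)) = Mul(Add(24137, -25382), Pow(Add(8, 42867), -1)) = Mul(-1245, Pow(42875, -1)) = Mul(-1245, Rational(1, 42875)) = Rational(-249, 8575)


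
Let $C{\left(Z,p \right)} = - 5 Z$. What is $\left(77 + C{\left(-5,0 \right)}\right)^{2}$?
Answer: $10404$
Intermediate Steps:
$\left(77 + C{\left(-5,0 \right)}\right)^{2} = \left(77 - -25\right)^{2} = \left(77 + 25\right)^{2} = 102^{2} = 10404$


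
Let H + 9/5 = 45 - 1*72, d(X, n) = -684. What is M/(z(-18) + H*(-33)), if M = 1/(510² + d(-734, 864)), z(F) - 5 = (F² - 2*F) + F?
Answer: 5/1682831592 ≈ 2.9712e-9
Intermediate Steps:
H = -144/5 (H = -9/5 + (45 - 1*72) = -9/5 + (45 - 72) = -9/5 - 27 = -144/5 ≈ -28.800)
z(F) = 5 + F² - F (z(F) = 5 + ((F² - 2*F) + F) = 5 + (F² - F) = 5 + F² - F)
M = 1/259416 (M = 1/(510² - 684) = 1/(260100 - 684) = 1/259416 ≈ 3.8548e-6)
M/(z(-18) + H*(-33)) = 1/(259416*((5 + (-18)² - 1*(-18)) - 144/5*(-33))) = 1/(259416*((5 + 324 + 18) + 4752/5)) = 1/(259416*(347 + 4752/5)) = 1/(259416*(6487/5)) = (1/259416)*(5/6487) = 5/1682831592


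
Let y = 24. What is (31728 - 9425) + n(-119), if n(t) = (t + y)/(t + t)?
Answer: 5308209/238 ≈ 22303.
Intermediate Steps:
n(t) = (24 + t)/(2*t) (n(t) = (t + 24)/(t + t) = (24 + t)/((2*t)) = (24 + t)*(1/(2*t)) = (24 + t)/(2*t))
(31728 - 9425) + n(-119) = (31728 - 9425) + (1/2)*(24 - 119)/(-119) = 22303 + (1/2)*(-1/119)*(-95) = 22303 + 95/238 = 5308209/238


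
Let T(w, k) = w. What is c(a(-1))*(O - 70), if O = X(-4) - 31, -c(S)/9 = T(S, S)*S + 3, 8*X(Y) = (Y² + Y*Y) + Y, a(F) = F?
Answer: 3510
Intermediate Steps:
X(Y) = Y²/4 + Y/8 (X(Y) = ((Y² + Y*Y) + Y)/8 = ((Y² + Y²) + Y)/8 = (2*Y² + Y)/8 = (Y + 2*Y²)/8 = Y²/4 + Y/8)
c(S) = -27 - 9*S² (c(S) = -9*(S*S + 3) = -9*(S² + 3) = -9*(3 + S²) = -27 - 9*S²)
O = -55/2 (O = (⅛)*(-4)*(1 + 2*(-4)) - 31 = (⅛)*(-4)*(1 - 8) - 31 = (⅛)*(-4)*(-7) - 31 = 7/2 - 31 = -55/2 ≈ -27.500)
c(a(-1))*(O - 70) = (-27 - 9*(-1)²)*(-55/2 - 70) = (-27 - 9*1)*(-195/2) = (-27 - 9)*(-195/2) = -36*(-195/2) = 3510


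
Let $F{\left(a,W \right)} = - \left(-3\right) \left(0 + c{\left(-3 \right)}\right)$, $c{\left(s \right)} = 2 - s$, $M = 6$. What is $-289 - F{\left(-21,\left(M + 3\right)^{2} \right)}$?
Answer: $-304$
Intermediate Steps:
$F{\left(a,W \right)} = 15$ ($F{\left(a,W \right)} = - \left(-3\right) \left(0 + \left(2 - -3\right)\right) = - \left(-3\right) \left(0 + \left(2 + 3\right)\right) = - \left(-3\right) \left(0 + 5\right) = - \left(-3\right) 5 = \left(-1\right) \left(-15\right) = 15$)
$-289 - F{\left(-21,\left(M + 3\right)^{2} \right)} = -289 - 15 = -304$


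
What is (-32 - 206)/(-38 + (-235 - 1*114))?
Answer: 238/387 ≈ 0.61499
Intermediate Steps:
(-32 - 206)/(-38 + (-235 - 1*114)) = -238/(-38 + (-235 - 114)) = -238/(-38 - 349) = -238/(-387) = -238*(-1/387) = 238/387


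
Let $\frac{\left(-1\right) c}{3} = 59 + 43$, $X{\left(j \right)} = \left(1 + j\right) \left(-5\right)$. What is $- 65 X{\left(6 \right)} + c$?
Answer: $1969$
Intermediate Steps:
$X{\left(j \right)} = -5 - 5 j$
$c = -306$ ($c = - 3 \left(59 + 43\right) = \left(-3\right) 102 = -306$)
$- 65 X{\left(6 \right)} + c = - 65 \left(-5 - 30\right) - 306 = \left(-65\right) \left(-35\right) - 306 = 2275 - 306 = 1969$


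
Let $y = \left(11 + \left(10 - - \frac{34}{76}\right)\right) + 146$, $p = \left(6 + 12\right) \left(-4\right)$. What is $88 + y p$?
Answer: $- \frac{227396}{19} \approx -11968.0$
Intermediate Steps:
$p = -72$ ($p = 18 \left(-4\right) = -72$)
$y = \frac{6363}{38}$ ($y = \left(11 + \left(10 - \left(-34\right) \frac{1}{76}\right)\right) + 146 = \left(11 + \left(10 - - \frac{17}{38}\right)\right) + 146 = \left(11 + \left(10 + \frac{17}{38}\right)\right) + 146 = \left(11 + \frac{397}{38}\right) + 146 = \frac{815}{38} + 146 = \frac{6363}{38} \approx 167.45$)
$88 + y p = 88 + \frac{6363}{38} \left(-72\right) = 88 - \frac{229068}{19} = - \frac{227396}{19}$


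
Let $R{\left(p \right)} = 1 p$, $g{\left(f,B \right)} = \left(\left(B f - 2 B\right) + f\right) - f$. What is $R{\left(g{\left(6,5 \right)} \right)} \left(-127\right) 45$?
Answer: $-114300$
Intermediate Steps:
$g{\left(f,B \right)} = - 2 B + B f$ ($g{\left(f,B \right)} = \left(\left(- 2 B + B f\right) + f\right) - f = \left(f - 2 B + B f\right) - f = - 2 B + B f$)
$R{\left(p \right)} = p$
$R{\left(g{\left(6,5 \right)} \right)} \left(-127\right) 45 = 5 \left(-2 + 6\right) \left(-127\right) 45 = 5 \cdot 4 \left(-127\right) 45 = 20 \left(-127\right) 45 = \left(-2540\right) 45 = -114300$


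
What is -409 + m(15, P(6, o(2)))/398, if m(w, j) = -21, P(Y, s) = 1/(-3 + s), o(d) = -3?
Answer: -162803/398 ≈ -409.05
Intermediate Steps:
-409 + m(15, P(6, o(2)))/398 = -409 - 21/398 = -162803/398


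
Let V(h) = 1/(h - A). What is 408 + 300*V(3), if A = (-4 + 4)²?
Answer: 508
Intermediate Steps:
A = 0 (A = 0² = 0)
V(h) = 1/h (V(h) = 1/(h - 1*0) = 1/(h + 0) = 1/h)
408 + 300*V(3) = 408 + 300/3 = 408 + 300*(⅓) = 408 + 100 = 508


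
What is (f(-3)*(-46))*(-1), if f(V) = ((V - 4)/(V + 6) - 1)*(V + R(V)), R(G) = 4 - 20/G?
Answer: -10580/9 ≈ -1175.6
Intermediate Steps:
R(G) = 4 - 20/G
f(V) = (-1 + (-4 + V)/(6 + V))*(4 + V - 20/V) (f(V) = ((V - 4)/(V + 6) - 1)*(V + (4 - 20/V)) = ((-4 + V)/(6 + V) - 1)*(4 + V - 20/V) = (-1 + (-4 + V)/(6 + V))*(4 + V - 20/V))
(f(-3)*(-46))*(-1) = ((10*(20 - 1*(-3)*(4 - 3))/(-3*(6 - 3)))*(-46))*(-1) = ((10*(-1/3)*(20 - 1*(-3)*1)/3)*(-46))*(-1) = ((10*(-1/3)*(1/3)*(20 + 3))*(-46))*(-1) = ((10*(-1/3)*(1/3)*23)*(-46))*(-1) = -230/9*(-46)*(-1) = (10580/9)*(-1) = -10580/9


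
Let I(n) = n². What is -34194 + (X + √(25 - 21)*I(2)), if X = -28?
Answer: -34214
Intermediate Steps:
-34194 + (X + √(25 - 21)*I(2)) = -34194 + (-28 + √(25 - 21)*2²) = -34194 + (-28 + √4*4) = -34194 + (-28 + 2*4) = -34194 + (-28 + 8) = -34194 - 20 = -34214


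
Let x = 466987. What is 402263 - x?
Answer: -64724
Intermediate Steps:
402263 - x = 402263 - 1*466987 = 402263 - 466987 = -64724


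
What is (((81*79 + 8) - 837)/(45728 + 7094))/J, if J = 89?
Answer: 2785/2350579 ≈ 0.0011848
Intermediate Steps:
(((81*79 + 8) - 837)/(45728 + 7094))/J = (((81*79 + 8) - 837)/(45728 + 7094))/89 = (((6399 + 8) - 837)/52822)*(1/89) = ((6407 - 837)*(1/52822))*(1/89) = (5570*(1/52822))*(1/89) = (2785/26411)*(1/89) = 2785/2350579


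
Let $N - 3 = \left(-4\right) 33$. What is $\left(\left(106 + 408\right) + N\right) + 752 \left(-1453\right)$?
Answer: $-1092271$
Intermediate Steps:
$N = -129$ ($N = 3 - 132 = -129$)
$\left(\left(106 + 408\right) + N\right) + 752 \left(-1453\right) = \left(\left(106 + 408\right) - 129\right) + 752 \left(-1453\right) = \left(514 - 129\right) - 1092656 = 385 - 1092656 = -1092271$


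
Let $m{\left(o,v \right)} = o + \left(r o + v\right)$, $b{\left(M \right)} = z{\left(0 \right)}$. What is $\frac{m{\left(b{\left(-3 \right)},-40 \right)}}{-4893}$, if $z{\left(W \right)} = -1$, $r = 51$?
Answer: $\frac{92}{4893} \approx 0.018802$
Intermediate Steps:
$b{\left(M \right)} = -1$
$m{\left(o,v \right)} = v + 52 o$ ($m{\left(o,v \right)} = o + \left(51 o + v\right) = o + \left(v + 51 o\right) = v + 52 o$)
$\frac{m{\left(b{\left(-3 \right)},-40 \right)}}{-4893} = \frac{-40 + 52 \left(-1\right)}{-4893} = \left(-40 - 52\right) \left(- \frac{1}{4893}\right) = \left(-92\right) \left(- \frac{1}{4893}\right) = \frac{92}{4893}$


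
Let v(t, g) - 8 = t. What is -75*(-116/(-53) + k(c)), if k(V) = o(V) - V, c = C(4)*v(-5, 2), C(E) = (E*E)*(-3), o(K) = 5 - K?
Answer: -1173375/53 ≈ -22139.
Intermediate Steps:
v(t, g) = 8 + t
C(E) = -3*E² (C(E) = E²*(-3) = -3*E²)
c = -144 (c = (-3*4²)*(8 - 5) = -3*16*3 = -48*3 = -144)
k(V) = 5 - 2*V (k(V) = (5 - V) - V = 5 - 2*V)
-75*(-116/(-53) + k(c)) = -75*(-116/(-53) + (5 - 2*(-144))) = -75*(-116*(-1/53) + (5 + 288)) = -75*(116/53 + 293) = -75*15645/53 = -1173375/53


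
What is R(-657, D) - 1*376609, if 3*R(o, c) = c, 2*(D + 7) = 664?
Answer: -1129502/3 ≈ -3.7650e+5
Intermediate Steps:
D = 325 (D = -7 + (1/2)*664 = -7 + 332 = 325)
R(o, c) = c/3
R(-657, D) - 1*376609 = (1/3)*325 - 1*376609 = 325/3 - 376609 = -1129502/3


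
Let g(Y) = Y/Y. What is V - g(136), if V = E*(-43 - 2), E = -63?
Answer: 2834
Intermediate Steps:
g(Y) = 1
V = 2835 (V = -63*(-43 - 2) = -63*(-45) = 2835)
V - g(136) = 2835 - 1*1 = 2835 - 1 = 2834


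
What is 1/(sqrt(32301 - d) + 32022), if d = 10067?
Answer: 16011/512693125 - sqrt(22234)/1025386250 ≈ 3.1084e-5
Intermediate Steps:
1/(sqrt(32301 - d) + 32022) = 1/(sqrt(32301 - 1*10067) + 32022) = 1/(sqrt(32301 - 10067) + 32022) = 1/(sqrt(22234) + 32022) = 1/(32022 + sqrt(22234))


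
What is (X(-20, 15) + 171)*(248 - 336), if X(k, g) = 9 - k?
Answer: -17600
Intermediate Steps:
(X(-20, 15) + 171)*(248 - 336) = ((9 - 1*(-20)) + 171)*(248 - 336) = ((9 + 20) + 171)*(-88) = (29 + 171)*(-88) = 200*(-88) = -17600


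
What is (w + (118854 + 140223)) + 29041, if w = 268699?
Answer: 556817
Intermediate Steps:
(w + (118854 + 140223)) + 29041 = (268699 + (118854 + 140223)) + 29041 = (268699 + 259077) + 29041 = 527776 + 29041 = 556817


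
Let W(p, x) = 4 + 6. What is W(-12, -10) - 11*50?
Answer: -540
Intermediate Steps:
W(p, x) = 10
W(-12, -10) - 11*50 = 10 - 11*50 = 10 - 550 = -540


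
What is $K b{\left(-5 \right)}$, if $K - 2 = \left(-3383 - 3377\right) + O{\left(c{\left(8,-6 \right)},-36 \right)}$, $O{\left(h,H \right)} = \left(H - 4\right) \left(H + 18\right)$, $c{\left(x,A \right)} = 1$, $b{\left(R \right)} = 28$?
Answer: $-169064$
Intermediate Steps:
$O{\left(h,H \right)} = \left(-4 + H\right) \left(18 + H\right)$
$K = -6038$ ($K = 2 + \left(\left(-3383 - 3377\right) + \left(-72 + \left(-36\right)^{2} + 14 \left(-36\right)\right)\right) = 2 - 6040 = -6038$)
$K b{\left(-5 \right)} = \left(-6038\right) 28 = -169064$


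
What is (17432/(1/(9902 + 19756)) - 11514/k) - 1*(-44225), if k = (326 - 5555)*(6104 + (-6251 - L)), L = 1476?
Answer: 1462655787029771/2828889 ≈ 5.1704e+8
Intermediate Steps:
k = 8486667 (k = (326 - 5555)*(6104 + (-6251 - 1*1476)) = -5229*(6104 + (-6251 - 1476)) = -5229*(6104 - 7727) = -5229*(-1623) = 8486667)
(17432/(1/(9902 + 19756)) - 11514/k) - 1*(-44225) = (17432/(1/(9902 + 19756)) - 11514/8486667) - 1*(-44225) = (17432/(1/29658) - 11514*1/8486667) + 44225 = (17432/(1/29658) - 3838/2828889) + 44225 = (17432*29658 - 3838/2828889) + 44225 = (516998256 - 3838/2828889) + 44225 = 1462530679413746/2828889 + 44225 = 1462655787029771/2828889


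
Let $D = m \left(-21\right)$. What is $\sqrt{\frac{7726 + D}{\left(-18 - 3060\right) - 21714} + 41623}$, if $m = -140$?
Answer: $\frac{5 \sqrt{63957580365}}{6198} \approx 204.02$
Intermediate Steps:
$D = 2940$ ($D = \left(-140\right) \left(-21\right) = 2940$)
$\sqrt{\frac{7726 + D}{\left(-18 - 3060\right) - 21714} + 41623} = \sqrt{\frac{7726 + 2940}{\left(-18 - 3060\right) - 21714} + 41623} = \sqrt{\frac{10666}{\left(-18 - 3060\right) - 21714} + 41623} = \sqrt{\frac{10666}{-3078 - 21714} + 41623} = \sqrt{\frac{10666}{-24792} + 41623} = \sqrt{10666 \left(- \frac{1}{24792}\right) + 41623} = \sqrt{- \frac{5333}{12396} + 41623} = \sqrt{\frac{515953375}{12396}} = \frac{5 \sqrt{63957580365}}{6198}$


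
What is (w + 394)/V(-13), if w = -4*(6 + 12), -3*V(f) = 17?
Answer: -966/17 ≈ -56.824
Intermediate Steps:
V(f) = -17/3 (V(f) = -⅓*17 = -17/3)
w = -72 (w = -4*18 = -72)
(w + 394)/V(-13) = (-72 + 394)/(-17/3) = 322*(-3/17) = -966/17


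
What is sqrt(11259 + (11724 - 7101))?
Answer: sqrt(15882) ≈ 126.02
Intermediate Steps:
sqrt(11259 + (11724 - 7101)) = sqrt(11259 + 4623) = sqrt(15882)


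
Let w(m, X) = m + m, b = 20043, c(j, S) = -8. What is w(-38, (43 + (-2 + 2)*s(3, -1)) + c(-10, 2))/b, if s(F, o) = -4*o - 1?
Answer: -76/20043 ≈ -0.0037918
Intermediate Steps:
s(F, o) = -1 - 4*o
w(m, X) = 2*m
w(-38, (43 + (-2 + 2)*s(3, -1)) + c(-10, 2))/b = (2*(-38))/20043 = -76*1/20043 = -76/20043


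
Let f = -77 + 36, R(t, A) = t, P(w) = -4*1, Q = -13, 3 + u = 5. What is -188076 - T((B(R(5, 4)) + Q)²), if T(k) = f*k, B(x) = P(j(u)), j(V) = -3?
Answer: -176227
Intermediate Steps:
u = 2 (u = -3 + 5 = 2)
P(w) = -4
B(x) = -4
f = -41
T(k) = -41*k
-188076 - T((B(R(5, 4)) + Q)²) = -188076 - (-41)*(-4 - 13)² = -188076 - (-41)*(-17)² = -188076 - (-41)*289 = -188076 - 1*(-11849) = -188076 + 11849 = -176227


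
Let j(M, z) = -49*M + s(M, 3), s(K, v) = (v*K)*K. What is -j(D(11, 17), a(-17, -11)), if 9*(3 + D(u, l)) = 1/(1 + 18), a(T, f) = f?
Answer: -1692160/9747 ≈ -173.61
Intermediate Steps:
s(K, v) = v*K**2 (s(K, v) = (K*v)*K = v*K**2)
D(u, l) = -512/171 (D(u, l) = -3 + 1/(9*(1 + 18)) = -3 + (1/9)/19 = -3 + (1/9)*(1/19) = -3 + 1/171 = -512/171)
j(M, z) = -49*M + 3*M**2
-j(D(11, 17), a(-17, -11)) = -(-512)*(-49 + 3*(-512/171))/171 = -(-512)*(-49 - 512/57)/171 = -(-512)*(-3305)/(171*57) = -1*1692160/9747 = -1692160/9747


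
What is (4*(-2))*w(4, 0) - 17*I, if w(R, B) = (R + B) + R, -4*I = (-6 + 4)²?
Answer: -47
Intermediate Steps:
I = -1 (I = -(-6 + 4)²/4 = -¼*(-2)² = -¼*4 = -1)
w(R, B) = B + 2*R (w(R, B) = (B + R) + R = B + 2*R)
(4*(-2))*w(4, 0) - 17*I = (4*(-2))*(0 + 2*4) - 17*(-1) = -8*(0 + 8) + 17 = -8*8 + 17 = -64 + 17 = -47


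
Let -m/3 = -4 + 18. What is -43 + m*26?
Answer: -1135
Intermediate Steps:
m = -42 (m = -3*(-4 + 18) = -3*14 = -42)
-43 + m*26 = -43 - 42*26 = -43 - 1092 = -1135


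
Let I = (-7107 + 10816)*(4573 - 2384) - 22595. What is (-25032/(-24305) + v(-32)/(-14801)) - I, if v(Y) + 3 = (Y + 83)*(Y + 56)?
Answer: -2912587030209603/359738305 ≈ -8.0964e+6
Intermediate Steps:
v(Y) = -3 + (56 + Y)*(83 + Y) (v(Y) = -3 + (Y + 83)*(Y + 56) = -3 + (83 + Y)*(56 + Y) = -3 + (56 + Y)*(83 + Y))
I = 8096406 (I = 3709*2189 - 22595 = 8119001 - 22595 = 8096406)
(-25032/(-24305) + v(-32)/(-14801)) - I = (-25032/(-24305) + (4645 + (-32)² + 139*(-32))/(-14801)) - 1*8096406 = (-25032*(-1/24305) + (4645 + 1024 - 4448)*(-1/14801)) - 8096406 = (25032/24305 + 1221*(-1/14801)) - 8096406 = (25032/24305 - 1221/14801) - 8096406 = 340822227/359738305 - 8096406 = -2912587030209603/359738305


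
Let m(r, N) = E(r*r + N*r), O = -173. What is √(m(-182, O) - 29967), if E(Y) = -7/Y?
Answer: I*√2552975643530/9230 ≈ 173.11*I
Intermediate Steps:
m(r, N) = -7/(r² + N*r) (m(r, N) = -7/(r*r + N*r) = -7/(r² + N*r))
√(m(-182, O) - 29967) = √(-7/(-182*(-173 - 182)) - 29967) = √(-7*(-1/182)/(-355) - 29967) = √(-7*(-1/182)*(-1/355) - 29967) = √(-1/9230 - 29967) = √(-276595411/9230) = I*√2552975643530/9230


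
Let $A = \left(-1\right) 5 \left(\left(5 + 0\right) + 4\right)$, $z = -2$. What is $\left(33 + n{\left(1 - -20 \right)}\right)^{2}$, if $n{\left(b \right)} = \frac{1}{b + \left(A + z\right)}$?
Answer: $\frac{734449}{676} \approx 1086.5$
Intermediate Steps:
$A = -45$ ($A = - 5 \left(5 + 4\right) = \left(-5\right) 9 = -45$)
$n{\left(b \right)} = \frac{1}{-47 + b}$ ($n{\left(b \right)} = \frac{1}{b - 47} = \frac{1}{-47 + b}$)
$\left(33 + n{\left(1 - -20 \right)}\right)^{2} = \left(33 + \frac{1}{-47 + \left(1 - -20\right)}\right)^{2} = \left(33 + \frac{1}{-47 + \left(1 + 20\right)}\right)^{2} = \left(33 + \frac{1}{-47 + 21}\right)^{2} = \left(33 + \frac{1}{-26}\right)^{2} = \left(33 - \frac{1}{26}\right)^{2} = \left(\frac{857}{26}\right)^{2} = \frac{734449}{676}$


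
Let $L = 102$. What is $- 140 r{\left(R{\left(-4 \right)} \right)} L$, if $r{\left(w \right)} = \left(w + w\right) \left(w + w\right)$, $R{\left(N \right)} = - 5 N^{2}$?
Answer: $-365568000$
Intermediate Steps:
$r{\left(w \right)} = 4 w^{2}$ ($r{\left(w \right)} = 2 w 2 w = 4 w^{2}$)
$- 140 r{\left(R{\left(-4 \right)} \right)} L = - 140 \cdot 4 \left(- 5 \left(-4\right)^{2}\right)^{2} \cdot 102 = - 140 \cdot 4 \left(\left(-5\right) 16\right)^{2} \cdot 102 = - 140 \cdot 4 \left(-80\right)^{2} \cdot 102 = - 140 \cdot 4 \cdot 6400 \cdot 102 = \left(-140\right) 25600 \cdot 102 = \left(-3584000\right) 102 = -365568000$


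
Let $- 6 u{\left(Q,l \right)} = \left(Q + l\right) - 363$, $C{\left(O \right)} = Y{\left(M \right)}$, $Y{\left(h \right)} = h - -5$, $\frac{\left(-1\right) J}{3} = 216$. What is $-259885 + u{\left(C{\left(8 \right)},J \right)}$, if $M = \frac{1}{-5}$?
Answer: $- \frac{2597173}{10} \approx -2.5972 \cdot 10^{5}$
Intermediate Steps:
$M = - \frac{1}{5} \approx -0.2$
$J = -648$ ($J = \left(-3\right) 216 = -648$)
$Y{\left(h \right)} = 5 + h$ ($Y{\left(h \right)} = h + 5 = 5 + h$)
$C{\left(O \right)} = \frac{24}{5}$ ($C{\left(O \right)} = 5 - \frac{1}{5} = \frac{24}{5}$)
$u{\left(Q,l \right)} = \frac{121}{2} - \frac{Q}{6} - \frac{l}{6}$ ($u{\left(Q,l \right)} = - \frac{\left(Q + l\right) - 363}{6} = - \frac{-363 + Q + l}{6} = \frac{121}{2} - \frac{Q}{6} - \frac{l}{6}$)
$-259885 + u{\left(C{\left(8 \right)},J \right)} = -259885 - - \frac{1677}{10} = -259885 + \left(\frac{121}{2} - \frac{4}{5} + 108\right) = -259885 + \frac{1677}{10} = - \frac{2597173}{10}$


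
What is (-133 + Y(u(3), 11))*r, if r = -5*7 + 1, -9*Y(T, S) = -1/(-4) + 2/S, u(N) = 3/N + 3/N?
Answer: 895679/198 ≈ 4523.6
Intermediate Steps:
u(N) = 6/N
Y(T, S) = -1/36 - 2/(9*S) (Y(T, S) = -(-1/(-4) + 2/S)/9 = -(-1*(-¼) + 2/S)/9 = -(¼ + 2/S)/9 = -1/36 - 2/(9*S))
r = -34 (r = -35 + 1 = -34)
(-133 + Y(u(3), 11))*r = (-133 + (1/36)*(-8 - 1*11)/11)*(-34) = (-133 + (1/36)*(1/11)*(-8 - 11))*(-34) = (-133 + (1/36)*(1/11)*(-19))*(-34) = (-133 - 19/396)*(-34) = -52687/396*(-34) = 895679/198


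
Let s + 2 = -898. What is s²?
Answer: 810000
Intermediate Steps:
s = -900 (s = -2 - 898 = -900)
s² = (-900)² = 810000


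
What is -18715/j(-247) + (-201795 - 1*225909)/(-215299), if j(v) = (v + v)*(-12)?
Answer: -78625867/67173288 ≈ -1.1705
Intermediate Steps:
j(v) = -24*v (j(v) = (2*v)*(-12) = -24*v)
-18715/j(-247) + (-201795 - 1*225909)/(-215299) = -18715/((-24*(-247))) + (-201795 - 1*225909)/(-215299) = -18715/5928 + (-201795 - 225909)*(-1/215299) = -18715*1/5928 - 427704*(-1/215299) = -985/312 + 427704/215299 = -78625867/67173288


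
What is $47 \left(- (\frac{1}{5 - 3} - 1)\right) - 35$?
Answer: $- \frac{23}{2} \approx -11.5$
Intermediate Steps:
$47 \left(- (\frac{1}{5 - 3} - 1)\right) - 35 = 47 \left(- (\frac{1}{2} - 1)\right) - 35 = 47 \left(\left(-1\right) \left(- \frac{1}{2}\right)\right) - 35 = 47 \cdot \frac{1}{2} - 35 = \frac{47}{2} - 35 = - \frac{23}{2}$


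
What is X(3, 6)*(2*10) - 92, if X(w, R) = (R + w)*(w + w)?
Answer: 988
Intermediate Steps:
X(w, R) = 2*w*(R + w) (X(w, R) = (R + w)*(2*w) = 2*w*(R + w))
X(3, 6)*(2*10) - 92 = (2*3*(6 + 3))*(2*10) - 92 = (2*3*9)*20 - 92 = 54*20 - 92 = 1080 - 92 = 988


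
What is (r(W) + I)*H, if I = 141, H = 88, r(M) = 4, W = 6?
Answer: 12760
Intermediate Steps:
(r(W) + I)*H = (4 + 141)*88 = 145*88 = 12760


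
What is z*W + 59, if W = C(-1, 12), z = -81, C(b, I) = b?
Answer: 140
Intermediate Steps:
W = -1
z*W + 59 = -81*(-1) + 59 = 81 + 59 = 140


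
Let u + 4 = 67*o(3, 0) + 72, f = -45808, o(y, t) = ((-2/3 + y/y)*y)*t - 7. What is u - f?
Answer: 45407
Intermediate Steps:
o(y, t) = -7 + t*y/3 (o(y, t) = ((-2*1/3 + 1)*y)*t - 7 = ((-2/3 + 1)*y)*t - 7 = (y/3)*t - 7 = t*y/3 - 7 = -7 + t*y/3)
u = -401 (u = -4 + (67*(-7 + (1/3)*0*3) + 72) = -4 + (67*(-7 + 0) + 72) = -4 + (67*(-7) + 72) = -4 + (-469 + 72) = -4 - 397 = -401)
u - f = -401 - 1*(-45808) = -401 + 45808 = 45407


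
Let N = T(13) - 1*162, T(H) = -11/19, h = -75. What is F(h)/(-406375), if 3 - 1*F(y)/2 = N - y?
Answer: -3442/7721125 ≈ -0.00044579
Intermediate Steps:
T(H) = -11/19 (T(H) = -11*1/19 = -11/19)
N = -3089/19 (N = -11/19 - 1*162 = -11/19 - 162 = -3089/19 ≈ -162.58)
F(y) = 6292/19 + 2*y (F(y) = 6 - 2*(-3089/19 - y) = 6 + (6178/19 + 2*y) = 6292/19 + 2*y)
F(h)/(-406375) = (6292/19 + 2*(-75))/(-406375) = (6292/19 - 150)*(-1/406375) = (3442/19)*(-1/406375) = -3442/7721125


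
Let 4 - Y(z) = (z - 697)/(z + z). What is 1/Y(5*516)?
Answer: 5160/18757 ≈ 0.27510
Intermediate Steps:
Y(z) = 4 - (-697 + z)/(2*z) (Y(z) = 4 - (z - 697)/(z + z) = 4 - (-697 + z)/(2*z))
1/Y(5*516) = 1/((697 + 7*(5*516))/(2*((5*516)))) = 1/((½)*(697 + 7*2580)/2580) = 1/((½)*(1/2580)*(697 + 18060)) = 1/((½)*(1/2580)*18757) = 1/(18757/5160) = 5160/18757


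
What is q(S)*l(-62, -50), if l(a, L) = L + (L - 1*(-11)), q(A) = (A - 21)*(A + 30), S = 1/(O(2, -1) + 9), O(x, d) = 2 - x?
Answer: 4534372/81 ≈ 55980.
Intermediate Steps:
S = ⅑ (S = 1/((2 - 1*2) + 9) = 1/((2 - 2) + 9) = 1/(0 + 9) = 1/9 = ⅑ ≈ 0.11111)
q(A) = (-21 + A)*(30 + A)
l(a, L) = 11 + 2*L (l(a, L) = L + (L + 11) = L + (11 + L) = 11 + 2*L)
q(S)*l(-62, -50) = (-630 + (⅑)² + 9*(⅑))*(11 + 2*(-50)) = (-630 + 1/81 + 1)*(11 - 100) = -50948/81*(-89) = 4534372/81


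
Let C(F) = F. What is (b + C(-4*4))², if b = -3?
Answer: 361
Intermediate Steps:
(b + C(-4*4))² = (-3 - 4*4)² = (-3 - 16)² = (-19)² = 361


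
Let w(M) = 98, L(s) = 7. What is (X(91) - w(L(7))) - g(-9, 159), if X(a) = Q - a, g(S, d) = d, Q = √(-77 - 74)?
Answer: -348 + I*√151 ≈ -348.0 + 12.288*I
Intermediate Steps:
Q = I*√151 (Q = √(-151) = I*√151 ≈ 12.288*I)
X(a) = -a + I*√151 (X(a) = I*√151 - a = -a + I*√151)
(X(91) - w(L(7))) - g(-9, 159) = ((-1*91 + I*√151) - 1*98) - 1*159 = ((-91 + I*√151) - 98) - 159 = (-189 + I*√151) - 159 = -348 + I*√151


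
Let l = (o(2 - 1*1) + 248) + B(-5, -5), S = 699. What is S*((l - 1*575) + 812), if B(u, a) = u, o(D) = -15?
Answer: 325035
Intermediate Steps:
l = 228 (l = (-15 + 248) - 5 = 233 - 5 = 228)
S*((l - 1*575) + 812) = 699*((228 - 1*575) + 812) = 699*((228 - 575) + 812) = 699*(-347 + 812) = 699*465 = 325035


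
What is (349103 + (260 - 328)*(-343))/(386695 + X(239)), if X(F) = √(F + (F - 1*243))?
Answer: 28803131753/29906604558 - 372427*√235/149533022790 ≈ 0.96306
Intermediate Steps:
X(F) = √(-243 + 2*F) (X(F) = √(F + (F - 243)) = √(F + (-243 + F)) = √(-243 + 2*F))
(349103 + (260 - 328)*(-343))/(386695 + X(239)) = (349103 + (260 - 328)*(-343))/(386695 + √(-243 + 2*239)) = (349103 - 68*(-343))/(386695 + √(-243 + 478)) = (349103 + 23324)/(386695 + √235) = 372427/(386695 + √235)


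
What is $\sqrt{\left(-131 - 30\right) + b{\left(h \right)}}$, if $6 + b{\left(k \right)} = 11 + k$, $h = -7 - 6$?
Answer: $13 i \approx 13.0 i$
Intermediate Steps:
$h = -13$
$b{\left(k \right)} = 5 + k$ ($b{\left(k \right)} = -6 + \left(11 + k\right) = 5 + k$)
$\sqrt{\left(-131 - 30\right) + b{\left(h \right)}} = \sqrt{\left(-131 - 30\right) + \left(5 - 13\right)} = \sqrt{\left(-131 - 30\right) - 8} = \sqrt{-161 - 8} = \sqrt{-169} = 13 i$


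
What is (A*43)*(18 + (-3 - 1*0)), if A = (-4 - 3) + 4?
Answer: -1935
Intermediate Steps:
A = -3 (A = -7 + 4 = -3)
(A*43)*(18 + (-3 - 1*0)) = (-3*43)*(18 + (-3 - 1*0)) = -129*(18 + (-3 + 0)) = -129*(18 - 3) = -129*15 = -1935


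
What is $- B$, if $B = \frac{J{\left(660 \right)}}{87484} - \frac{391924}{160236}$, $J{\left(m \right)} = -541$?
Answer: $\frac{8593441723}{3504521556} \approx 2.4521$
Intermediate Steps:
$B = - \frac{8593441723}{3504521556}$ ($B = - \frac{541}{87484} - \frac{391924}{160236} = \left(-541\right) \frac{1}{87484} - \frac{97981}{40059} = - \frac{541}{87484} - \frac{97981}{40059} = - \frac{8593441723}{3504521556} \approx -2.4521$)
$- B = \left(-1\right) \left(- \frac{8593441723}{3504521556}\right) = \frac{8593441723}{3504521556}$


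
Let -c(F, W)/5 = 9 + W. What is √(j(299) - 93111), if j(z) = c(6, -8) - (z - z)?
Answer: 2*I*√23279 ≈ 305.15*I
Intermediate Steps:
c(F, W) = -45 - 5*W (c(F, W) = -5*(9 + W) = -45 - 5*W)
j(z) = -5 (j(z) = (-45 - 5*(-8)) - (z - z) = (-45 + 40) - 1*0 = -5 + 0 = -5)
√(j(299) - 93111) = √(-5 - 93111) = √(-93116) = 2*I*√23279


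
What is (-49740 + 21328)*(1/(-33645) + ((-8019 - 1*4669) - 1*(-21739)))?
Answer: -8652047640328/33645 ≈ -2.5716e+8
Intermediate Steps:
(-49740 + 21328)*(1/(-33645) + ((-8019 - 1*4669) - 1*(-21739))) = -28412*(-1/33645 + ((-8019 - 4669) + 21739)) = -28412*(-1/33645 + (-12688 + 21739)) = -28412*(-1/33645 + 9051) = -28412*304520894/33645 = -8652047640328/33645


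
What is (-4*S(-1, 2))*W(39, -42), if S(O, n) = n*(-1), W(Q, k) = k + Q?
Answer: -24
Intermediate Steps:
W(Q, k) = Q + k
S(O, n) = -n
(-4*S(-1, 2))*W(39, -42) = (-(-4)*2)*(39 - 42) = -4*(-2)*(-3) = 8*(-3) = -24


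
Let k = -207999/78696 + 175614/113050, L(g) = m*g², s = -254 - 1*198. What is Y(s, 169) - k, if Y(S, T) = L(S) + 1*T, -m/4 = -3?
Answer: 1211822369173067/494254600 ≈ 2.4518e+6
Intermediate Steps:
m = 12 (m = -4*(-3) = 12)
s = -452 (s = -254 - 198 = -452)
L(g) = 12*g²
Y(S, T) = T + 12*S² (Y(S, T) = 12*S² + 1*T = 12*S² + T = T + 12*S²)
k = -538564867/494254600 (k = -207999*1/78696 + 175614*(1/113050) = -23111/8744 + 87807/56525 = -538564867/494254600 ≈ -1.0897)
Y(s, 169) - k = (169 + 12*(-452)²) - 1*(-538564867/494254600) = (169 + 12*204304) + 538564867/494254600 = (169 + 2451648) + 538564867/494254600 = 2451817 + 538564867/494254600 = 1211822369173067/494254600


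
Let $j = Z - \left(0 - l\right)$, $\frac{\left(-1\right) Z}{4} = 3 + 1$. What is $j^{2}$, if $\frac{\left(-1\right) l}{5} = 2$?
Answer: $676$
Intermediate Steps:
$l = -10$ ($l = \left(-5\right) 2 = -10$)
$Z = -16$ ($Z = - 4 \left(3 + 1\right) = \left(-4\right) 4 = -16$)
$j = -26$ ($j = -16 - \left(0 - -10\right) = -16 - \left(0 + 10\right) = -16 - 10 = -26$)
$j^{2} = \left(-26\right)^{2} = 676$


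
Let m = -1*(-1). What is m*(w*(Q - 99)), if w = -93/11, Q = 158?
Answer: -5487/11 ≈ -498.82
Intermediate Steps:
w = -93/11 (w = -93*1/11 = -93/11 ≈ -8.4545)
m = 1
m*(w*(Q - 99)) = 1*(-93*(158 - 99)/11) = 1*(-93/11*59) = 1*(-5487/11) = -5487/11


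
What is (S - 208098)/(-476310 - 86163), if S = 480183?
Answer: -90695/187491 ≈ -0.48373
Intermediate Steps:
(S - 208098)/(-476310 - 86163) = (480183 - 208098)/(-476310 - 86163) = 272085/(-562473) = 272085*(-1/562473) = -90695/187491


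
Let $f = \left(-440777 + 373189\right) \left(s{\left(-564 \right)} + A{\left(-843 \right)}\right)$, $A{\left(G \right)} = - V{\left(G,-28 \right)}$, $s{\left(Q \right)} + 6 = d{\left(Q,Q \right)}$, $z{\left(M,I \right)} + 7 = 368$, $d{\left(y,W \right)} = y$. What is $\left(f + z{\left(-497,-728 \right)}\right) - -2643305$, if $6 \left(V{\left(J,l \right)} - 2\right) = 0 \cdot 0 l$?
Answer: $41304002$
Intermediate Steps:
$z{\left(M,I \right)} = 361$ ($z{\left(M,I \right)} = -7 + 368 = 361$)
$s{\left(Q \right)} = -6 + Q$
$V{\left(J,l \right)} = 2$ ($V{\left(J,l \right)} = 2 + \frac{0 \cdot 0 l}{6} = 2 + \frac{0 l}{6} = 2 + \frac{1}{6} \cdot 0 = 2 + 0 = 2$)
$A{\left(G \right)} = -2$ ($A{\left(G \right)} = \left(-1\right) 2 = -2$)
$f = 38660336$ ($f = \left(-440777 + 373189\right) \left(\left(-6 - 564\right) - 2\right) = - 67588 \left(-570 - 2\right) = \left(-67588\right) \left(-572\right) = 38660336$)
$\left(f + z{\left(-497,-728 \right)}\right) - -2643305 = \left(38660336 + 361\right) - -2643305 = 38660697 + 2643305 = 41304002$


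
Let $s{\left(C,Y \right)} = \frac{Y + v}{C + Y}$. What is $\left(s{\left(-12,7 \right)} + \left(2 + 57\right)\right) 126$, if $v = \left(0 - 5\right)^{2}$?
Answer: $\frac{33138}{5} \approx 6627.6$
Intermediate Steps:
$v = 25$ ($v = \left(-5\right)^{2} = 25$)
$s{\left(C,Y \right)} = \frac{25 + Y}{C + Y}$ ($s{\left(C,Y \right)} = \frac{Y + 25}{C + Y} = \frac{25 + Y}{C + Y}$)
$\left(s{\left(-12,7 \right)} + \left(2 + 57\right)\right) 126 = \left(\frac{25 + 7}{-12 + 7} + \left(2 + 57\right)\right) 126 = \left(\frac{1}{-5} \cdot 32 + 59\right) 126 = \left(\left(- \frac{1}{5}\right) 32 + 59\right) 126 = \left(- \frac{32}{5} + 59\right) 126 = \frac{263}{5} \cdot 126 = \frac{33138}{5}$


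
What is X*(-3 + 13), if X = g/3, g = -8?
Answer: -80/3 ≈ -26.667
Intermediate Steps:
X = -8/3 ≈ -2.6667
X*(-3 + 13) = -8*(-3 + 13)/3 = -8/3*10 = -80/3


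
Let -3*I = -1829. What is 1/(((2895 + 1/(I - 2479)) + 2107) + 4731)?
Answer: 5608/54582661 ≈ 0.00010274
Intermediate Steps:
I = 1829/3 (I = -1/3*(-1829) = 1829/3 ≈ 609.67)
1/(((2895 + 1/(I - 2479)) + 2107) + 4731) = 1/(((2895 + 1/(1829/3 - 2479)) + 2107) + 4731) = 1/(((2895 + 1/(-5608/3)) + 2107) + 4731) = 1/(((2895 - 3/5608) + 2107) + 4731) = 1/((16235157/5608 + 2107) + 4731) = 1/(28051213/5608 + 4731) = 1/(54582661/5608) = 5608/54582661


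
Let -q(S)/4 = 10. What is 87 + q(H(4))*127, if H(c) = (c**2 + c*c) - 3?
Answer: -4993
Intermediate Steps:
H(c) = -3 + 2*c**2 (H(c) = (c**2 + c**2) - 3 = 2*c**2 - 3 = -3 + 2*c**2)
q(S) = -40 (q(S) = -4*10 = -40)
87 + q(H(4))*127 = 87 - 40*127 = 87 - 5080 = -4993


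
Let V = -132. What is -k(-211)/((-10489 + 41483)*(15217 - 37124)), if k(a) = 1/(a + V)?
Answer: -1/232892046394 ≈ -4.2938e-12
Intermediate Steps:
k(a) = 1/(-132 + a) (k(a) = 1/(a - 132) = 1/(-132 + a))
-k(-211)/((-10489 + 41483)*(15217 - 37124)) = -1/((-132 - 211)*((-10489 + 41483)*(15217 - 37124))) = -1/((-343)*(30994*(-21907))) = -(-1)/(343*(-678985558)) = -(-1)*(-1)/(343*678985558) = -1*1/232892046394 = -1/232892046394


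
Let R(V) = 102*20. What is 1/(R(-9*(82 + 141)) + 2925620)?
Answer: 1/2927660 ≈ 3.4157e-7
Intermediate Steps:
R(V) = 2040
1/(R(-9*(82 + 141)) + 2925620) = 1/(2040 + 2925620) = 1/2927660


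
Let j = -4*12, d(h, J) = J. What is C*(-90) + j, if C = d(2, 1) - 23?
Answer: 1932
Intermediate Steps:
j = -48
C = -22 (C = 1 - 23 = -22)
C*(-90) + j = -22*(-90) - 48 = 1980 - 48 = 1932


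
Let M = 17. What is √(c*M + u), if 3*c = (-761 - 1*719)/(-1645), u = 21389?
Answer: 5*√833658693/987 ≈ 146.27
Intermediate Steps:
c = 296/987 (c = ((-761 - 1*719)/(-1645))/3 = ((-761 - 719)*(-1/1645))/3 = (-1480*(-1/1645))/3 = (⅓)*(296/329) = 296/987 ≈ 0.29990)
√(c*M + u) = √((296/987)*17 + 21389) = √(5032/987 + 21389) = √(21115975/987) = 5*√833658693/987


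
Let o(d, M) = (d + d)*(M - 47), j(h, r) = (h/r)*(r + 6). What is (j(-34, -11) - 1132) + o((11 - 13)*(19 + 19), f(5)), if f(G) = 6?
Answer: 55930/11 ≈ 5084.5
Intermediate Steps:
j(h, r) = h*(6 + r)/r (j(h, r) = (h/r)*(6 + r) = h*(6 + r)/r)
o(d, M) = 2*d*(-47 + M) (o(d, M) = (2*d)*(-47 + M) = 2*d*(-47 + M))
(j(-34, -11) - 1132) + o((11 - 13)*(19 + 19), f(5)) = (-34*(6 - 11)/(-11) - 1132) + 2*((11 - 13)*(19 + 19))*(-47 + 6) = (-34*(-1/11)*(-5) - 1132) + 2*(-2*38)*(-41) = (-170/11 - 1132) + 2*(-76)*(-41) = -12622/11 + 6232 = 55930/11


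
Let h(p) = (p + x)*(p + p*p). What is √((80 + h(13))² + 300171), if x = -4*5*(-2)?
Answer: √94895247 ≈ 9741.4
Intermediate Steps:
x = 40 (x = -20*(-2) = 40)
h(p) = (40 + p)*(p + p²) (h(p) = (p + 40)*(p + p*p) = (40 + p)*(p + p²))
√((80 + h(13))² + 300171) = √((80 + 13*(40 + 13² + 41*13))² + 300171) = √((80 + 13*(40 + 169 + 533))² + 300171) = √((80 + 13*742)² + 300171) = √((80 + 9646)² + 300171) = √(9726² + 300171) = √(94595076 + 300171) = √94895247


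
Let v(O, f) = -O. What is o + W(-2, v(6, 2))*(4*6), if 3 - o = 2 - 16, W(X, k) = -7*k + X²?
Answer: 1121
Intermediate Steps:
W(X, k) = X² - 7*k
o = 17 (o = 3 - (2 - 16) = 3 - 1*(-14) = 3 + 14 = 17)
o + W(-2, v(6, 2))*(4*6) = 17 + ((-2)² - (-7)*6)*(4*6) = 17 + (4 - 7*(-6))*24 = 17 + (4 + 42)*24 = 17 + 46*24 = 17 + 1104 = 1121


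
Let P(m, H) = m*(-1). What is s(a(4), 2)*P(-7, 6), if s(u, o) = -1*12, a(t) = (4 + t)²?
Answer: -84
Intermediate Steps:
P(m, H) = -m
s(u, o) = -12
s(a(4), 2)*P(-7, 6) = -(-12)*(-7) = -12*7 = -84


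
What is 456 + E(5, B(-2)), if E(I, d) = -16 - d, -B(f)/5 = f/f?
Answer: 445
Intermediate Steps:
B(f) = -5 (B(f) = -5*f/f = -5*1 = -5)
456 + E(5, B(-2)) = 456 + (-16 - 1*(-5)) = 456 + (-16 + 5) = 456 - 11 = 445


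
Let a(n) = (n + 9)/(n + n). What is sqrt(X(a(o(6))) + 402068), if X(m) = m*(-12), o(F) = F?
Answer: sqrt(402053) ≈ 634.08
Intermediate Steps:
a(n) = (9 + n)/(2*n) (a(n) = (9 + n)/((2*n)) = (9 + n)*(1/(2*n)) = (9 + n)/(2*n))
X(m) = -12*m
sqrt(X(a(o(6))) + 402068) = sqrt(-6*(9 + 6)/6 + 402068) = sqrt(-6*15/6 + 402068) = sqrt(-12*5/4 + 402068) = sqrt(-15 + 402068) = sqrt(402053)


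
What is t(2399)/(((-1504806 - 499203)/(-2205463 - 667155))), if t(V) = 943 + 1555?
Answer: 1025114252/286287 ≈ 3580.7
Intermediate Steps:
t(V) = 2498
t(2399)/(((-1504806 - 499203)/(-2205463 - 667155))) = 2498/(((-1504806 - 499203)/(-2205463 - 667155))) = 2498/((-2004009/(-2872618))) = 2498/((-2004009*(-1/2872618))) = 2498/(286287/410374) = 2498*(410374/286287) = 1025114252/286287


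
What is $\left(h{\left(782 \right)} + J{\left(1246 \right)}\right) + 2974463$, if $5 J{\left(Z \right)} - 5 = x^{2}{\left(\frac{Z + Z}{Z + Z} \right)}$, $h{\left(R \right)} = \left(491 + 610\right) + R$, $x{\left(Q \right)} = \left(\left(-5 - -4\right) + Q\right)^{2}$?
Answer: $2976347$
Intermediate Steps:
$x{\left(Q \right)} = \left(-1 + Q\right)^{2}$ ($x{\left(Q \right)} = \left(\left(-5 + 4\right) + Q\right)^{2} = \left(-1 + Q\right)^{2}$)
$h{\left(R \right)} = 1101 + R$
$J{\left(Z \right)} = 1$ ($J{\left(Z \right)} = 1 + \frac{\left(\left(-1 + \frac{Z + Z}{Z + Z}\right)^{2}\right)^{2}}{5} = 1 + \frac{\left(\left(-1 + \frac{2 Z}{2 Z}\right)^{2}\right)^{2}}{5} = 1 + \frac{\left(\left(-1 + 2 Z \frac{1}{2 Z}\right)^{2}\right)^{2}}{5} = 1 + \frac{\left(\left(-1 + 1\right)^{2}\right)^{2}}{5} = 1 + \frac{\left(0^{2}\right)^{2}}{5} = 1 + \frac{0^{2}}{5} = 1 + \frac{1}{5} \cdot 0 = 1 + 0 = 1$)
$\left(h{\left(782 \right)} + J{\left(1246 \right)}\right) + 2974463 = \left(\left(1101 + 782\right) + 1\right) + 2974463 = \left(1883 + 1\right) + 2974463 = 1884 + 2974463 = 2976347$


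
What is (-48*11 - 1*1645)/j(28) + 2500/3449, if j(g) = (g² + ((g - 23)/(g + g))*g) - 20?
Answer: -11156854/5287317 ≈ -2.1101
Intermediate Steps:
j(g) = -63/2 + g² + g/2 (j(g) = (g² + ((-23 + g)/((2*g)))*g) - 20 = (g² + ((-23 + g)*(1/(2*g)))*g) - 20 = (g² + ((-23 + g)/(2*g))*g) - 20 = (g² + (-23/2 + g/2)) - 20 = (-23/2 + g² + g/2) - 20 = -63/2 + g² + g/2)
(-48*11 - 1*1645)/j(28) + 2500/3449 = (-48*11 - 1*1645)/(-63/2 + 28² + (½)*28) + 2500/3449 = (-528 - 1645)/(-63/2 + 784 + 14) + 2500*(1/3449) = -2173/1533/2 + 2500/3449 = -2173*2/1533 + 2500/3449 = -4346/1533 + 2500/3449 = -11156854/5287317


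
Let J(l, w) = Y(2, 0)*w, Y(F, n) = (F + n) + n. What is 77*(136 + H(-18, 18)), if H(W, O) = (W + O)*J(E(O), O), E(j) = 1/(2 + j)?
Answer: 10472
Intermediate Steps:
Y(F, n) = F + 2*n
J(l, w) = 2*w (J(l, w) = (2 + 2*0)*w = (2 + 0)*w = 2*w)
H(W, O) = 2*O*(O + W) (H(W, O) = (W + O)*(2*O) = (O + W)*(2*O) = 2*O*(O + W))
77*(136 + H(-18, 18)) = 77*(136 + 2*18*(18 - 18)) = 77*(136 + 2*18*0) = 77*(136 + 0) = 77*136 = 10472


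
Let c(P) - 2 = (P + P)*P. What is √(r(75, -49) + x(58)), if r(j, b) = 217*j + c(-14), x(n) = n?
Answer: √16727 ≈ 129.33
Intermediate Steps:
c(P) = 2 + 2*P² (c(P) = 2 + (P + P)*P = 2 + (2*P)*P = 2 + 2*P²)
r(j, b) = 394 + 217*j (r(j, b) = 217*j + (2 + 2*(-14)²) = 217*j + (2 + 2*196) = 217*j + (2 + 392) = 217*j + 394 = 394 + 217*j)
√(r(75, -49) + x(58)) = √((394 + 217*75) + 58) = √((394 + 16275) + 58) = √(16669 + 58) = √16727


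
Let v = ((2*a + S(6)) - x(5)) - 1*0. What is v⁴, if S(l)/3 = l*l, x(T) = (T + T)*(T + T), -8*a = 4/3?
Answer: 279841/81 ≈ 3454.8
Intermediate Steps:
a = -⅙ (a = -1/(2*3) = -⅛*4/3 = -⅙ ≈ -0.16667)
x(T) = 4*T² (x(T) = (2*T)*(2*T) = 4*T²)
S(l) = 3*l² (S(l) = 3*(l*l) = 3*l²)
v = 23/3 (v = ((2*(-⅙) + 3*6²) - 4*5²) - 1*0 = ((-⅓ + 3*36) - 4*25) + 0 = ((-⅓ + 108) - 1*100) + 0 = (323/3 - 100) + 0 = 23/3 + 0 = 23/3 ≈ 7.6667)
v⁴ = (23/3)⁴ = 279841/81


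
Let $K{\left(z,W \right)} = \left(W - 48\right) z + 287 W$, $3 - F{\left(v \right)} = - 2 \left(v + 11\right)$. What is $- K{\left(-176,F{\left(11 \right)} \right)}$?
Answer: $-13665$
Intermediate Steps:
$F{\left(v \right)} = 25 + 2 v$ ($F{\left(v \right)} = 3 - - 2 \left(v + 11\right) = 3 - - 2 \left(11 + v\right) = 3 - \left(-22 - 2 v\right) = 3 + \left(22 + 2 v\right) = 25 + 2 v$)
$K{\left(z,W \right)} = 287 W + z \left(-48 + W\right)$ ($K{\left(z,W \right)} = \left(W - 48\right) z + 287 W = \left(-48 + W\right) z + 287 W = z \left(-48 + W\right) + 287 W = 287 W + z \left(-48 + W\right)$)
$- K{\left(-176,F{\left(11 \right)} \right)} = - (\left(-48\right) \left(-176\right) + 287 \left(25 + 2 \cdot 11\right) + \left(25 + 2 \cdot 11\right) \left(-176\right)) = - (8448 + 287 \left(25 + 22\right) + \left(25 + 22\right) \left(-176\right)) = - (8448 + 287 \cdot 47 + 47 \left(-176\right)) = - (8448 + 13489 - 8272) = \left(-1\right) 13665 = -13665$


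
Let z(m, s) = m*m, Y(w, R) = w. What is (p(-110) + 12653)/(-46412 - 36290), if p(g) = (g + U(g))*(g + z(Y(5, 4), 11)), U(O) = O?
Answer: -31353/82702 ≈ -0.37911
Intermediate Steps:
z(m, s) = m**2
p(g) = 2*g*(25 + g) (p(g) = (g + g)*(g + 5**2) = (2*g)*(g + 25) = (2*g)*(25 + g) = 2*g*(25 + g))
(p(-110) + 12653)/(-46412 - 36290) = (2*(-110)*(25 - 110) + 12653)/(-46412 - 36290) = (2*(-110)*(-85) + 12653)/(-82702) = (18700 + 12653)*(-1/82702) = 31353*(-1/82702) = -31353/82702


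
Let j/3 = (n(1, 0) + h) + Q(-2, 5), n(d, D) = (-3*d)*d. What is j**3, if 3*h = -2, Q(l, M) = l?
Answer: -4913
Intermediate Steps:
n(d, D) = -3*d**2
h = -2/3 (h = (1/3)*(-2) = -2/3 ≈ -0.66667)
j = -17 (j = 3*((-3*1**2 - 2/3) - 2) = 3*((-3*1 - 2/3) - 2) = 3*((-3 - 2/3) - 2) = 3*(-11/3 - 2) = 3*(-17/3) = -17)
j**3 = (-17)**3 = -4913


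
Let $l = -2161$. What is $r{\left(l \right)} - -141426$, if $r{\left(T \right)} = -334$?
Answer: $141092$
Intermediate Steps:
$r{\left(l \right)} - -141426 = -334 - -141426 = -334 + 141426 = 141092$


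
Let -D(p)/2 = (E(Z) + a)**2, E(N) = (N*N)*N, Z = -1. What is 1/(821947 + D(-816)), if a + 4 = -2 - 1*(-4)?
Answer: 1/821929 ≈ 1.2166e-6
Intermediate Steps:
E(N) = N**3 (E(N) = N**2*N = N**3)
a = -2 (a = -4 + (-2 - 1*(-4)) = -4 + (-2 + 4) = -4 + 2 = -2)
D(p) = -18 (D(p) = -2*((-1)**3 - 2)**2 = -2*(-1 - 2)**2 = -2*(-3)**2 = -2*9 = -18)
1/(821947 + D(-816)) = 1/(821947 - 18) = 1/821929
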